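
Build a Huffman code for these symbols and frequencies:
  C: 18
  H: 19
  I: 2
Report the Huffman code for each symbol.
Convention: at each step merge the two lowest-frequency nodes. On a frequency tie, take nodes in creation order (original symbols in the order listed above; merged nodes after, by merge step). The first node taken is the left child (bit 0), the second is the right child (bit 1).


Huffman tree construction:
Step 1: Merge I(2) + C(18) = 20
Step 2: Merge H(19) + (I+C)(20) = 39
Read each symbol's code off the tree from the root (left child = 0, right child = 1).

Codes:
  C: 11 (length 2)
  H: 0 (length 1)
  I: 10 (length 2)
Average code length: 59/39 = 1.5128 bits/symbol


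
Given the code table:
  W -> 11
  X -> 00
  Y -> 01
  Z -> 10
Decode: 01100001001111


Decoding:
01 -> Y
10 -> Z
00 -> X
01 -> Y
00 -> X
11 -> W
11 -> W


Result: YZXYXWW


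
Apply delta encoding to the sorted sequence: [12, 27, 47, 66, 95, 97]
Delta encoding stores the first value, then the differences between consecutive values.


First value: 12
Deltas:
  27 - 12 = 15
  47 - 27 = 20
  66 - 47 = 19
  95 - 66 = 29
  97 - 95 = 2


Delta encoded: [12, 15, 20, 19, 29, 2]


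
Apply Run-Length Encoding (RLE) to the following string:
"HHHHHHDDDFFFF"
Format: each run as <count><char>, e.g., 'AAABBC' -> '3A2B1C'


Scanning runs left to right:
  i=0: run of 'H' x 6 -> '6H'
  i=6: run of 'D' x 3 -> '3D'
  i=9: run of 'F' x 4 -> '4F'

RLE = 6H3D4F


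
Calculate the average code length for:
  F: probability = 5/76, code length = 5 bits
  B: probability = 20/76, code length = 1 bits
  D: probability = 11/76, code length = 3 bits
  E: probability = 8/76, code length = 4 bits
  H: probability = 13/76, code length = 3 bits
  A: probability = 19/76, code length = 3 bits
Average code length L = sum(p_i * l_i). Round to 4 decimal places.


Weighted contributions p_i * l_i:
  F: (5/76) * 5 = 25/76
  B: (20/76) * 1 = 20/76
  D: (11/76) * 3 = 33/76
  E: (8/76) * 4 = 32/76
  H: (13/76) * 3 = 39/76
  A: (19/76) * 3 = 57/76
Sum = (25 + 20 + 33 + 32 + 39 + 57)/76 = 206/76

L = 206/76 = 2.7105 bits/symbol


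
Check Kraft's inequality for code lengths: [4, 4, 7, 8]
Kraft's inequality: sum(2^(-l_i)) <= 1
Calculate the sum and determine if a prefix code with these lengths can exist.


Sum = 2^(-4) + 2^(-4) + 2^(-7) + 2^(-8)
    = 0.0625 + 0.0625 + 0.0078125 + 0.00390625
    = 35/256 = 0.13671875
Since 0.13671875 <= 1, Kraft's inequality IS satisfied.
A prefix code with these lengths CAN exist.

Kraft sum = 0.13671875. Satisfied.


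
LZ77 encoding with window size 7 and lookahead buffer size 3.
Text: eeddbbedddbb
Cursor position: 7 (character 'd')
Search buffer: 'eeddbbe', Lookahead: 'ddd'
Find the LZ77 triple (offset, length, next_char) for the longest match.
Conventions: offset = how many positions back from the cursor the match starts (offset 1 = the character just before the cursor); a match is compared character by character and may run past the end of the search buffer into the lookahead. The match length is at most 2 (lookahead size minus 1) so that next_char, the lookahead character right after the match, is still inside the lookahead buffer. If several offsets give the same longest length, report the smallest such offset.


Try each offset into the search buffer:
  offset=1 (pos 6, char 'e'): match length 0
  offset=2 (pos 5, char 'b'): match length 0
  offset=3 (pos 4, char 'b'): match length 0
  offset=4 (pos 3, char 'd'): match length 1
  offset=5 (pos 2, char 'd'): match length 2
  offset=6 (pos 1, char 'e'): match length 0
  offset=7 (pos 0, char 'e'): match length 0
Longest match has length 2 at offset 5.
next_char = character at position 7 + 2 = 9 -> 'd'

Best match: offset=5, length=2 (matching 'dd' starting at position 2)
LZ77 triple: (5, 2, 'd')


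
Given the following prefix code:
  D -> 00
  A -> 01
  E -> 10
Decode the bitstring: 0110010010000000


Decoding step by step:
Bits 01 -> A
Bits 10 -> E
Bits 01 -> A
Bits 00 -> D
Bits 10 -> E
Bits 00 -> D
Bits 00 -> D
Bits 00 -> D


Decoded message: AEADEDDD


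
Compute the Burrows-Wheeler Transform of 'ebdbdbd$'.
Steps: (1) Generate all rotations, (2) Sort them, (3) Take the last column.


Rotations (sorted):
  0: $ebdbdbd -> last char: d
  1: bd$ebdbd -> last char: d
  2: bdbd$ebd -> last char: d
  3: bdbdbd$e -> last char: e
  4: d$ebdbdb -> last char: b
  5: dbd$ebdb -> last char: b
  6: dbdbd$eb -> last char: b
  7: ebdbdbd$ -> last char: $


BWT = dddebbb$


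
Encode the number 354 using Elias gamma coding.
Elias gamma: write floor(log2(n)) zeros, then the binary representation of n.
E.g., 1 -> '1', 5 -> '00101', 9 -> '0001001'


num_bits = floor(log2(354)) + 1 = 9
leading_zeros = num_bits - 1 = 8
binary(354) = 101100010

Elias gamma(354) = '00000000' + '101100010' = 00000000101100010 (17 bits)


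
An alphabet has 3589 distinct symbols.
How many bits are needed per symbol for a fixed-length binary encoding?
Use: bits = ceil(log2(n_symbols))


log2(3589) = 11.8094
Bracket: 2^11 = 2048 < 3589 <= 2^12 = 4096
So ceil(log2(3589)) = 12

bits = ceil(log2(3589)) = ceil(11.8094) = 12 bits


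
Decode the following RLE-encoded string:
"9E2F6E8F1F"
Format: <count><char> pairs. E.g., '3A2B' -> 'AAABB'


Expanding each <count><char> pair:
  9E -> 'EEEEEEEEE'
  2F -> 'FF'
  6E -> 'EEEEEE'
  8F -> 'FFFFFFFF'
  1F -> 'F'

Decoded = EEEEEEEEEFFEEEEEEFFFFFFFFF


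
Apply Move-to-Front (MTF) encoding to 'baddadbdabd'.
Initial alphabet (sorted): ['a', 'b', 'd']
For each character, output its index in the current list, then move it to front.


MTF encoding:
'b': index 1 in ['a', 'b', 'd'] -> ['b', 'a', 'd']
'a': index 1 in ['b', 'a', 'd'] -> ['a', 'b', 'd']
'd': index 2 in ['a', 'b', 'd'] -> ['d', 'a', 'b']
'd': index 0 in ['d', 'a', 'b'] -> ['d', 'a', 'b']
'a': index 1 in ['d', 'a', 'b'] -> ['a', 'd', 'b']
'd': index 1 in ['a', 'd', 'b'] -> ['d', 'a', 'b']
'b': index 2 in ['d', 'a', 'b'] -> ['b', 'd', 'a']
'd': index 1 in ['b', 'd', 'a'] -> ['d', 'b', 'a']
'a': index 2 in ['d', 'b', 'a'] -> ['a', 'd', 'b']
'b': index 2 in ['a', 'd', 'b'] -> ['b', 'a', 'd']
'd': index 2 in ['b', 'a', 'd'] -> ['d', 'b', 'a']


Output: [1, 1, 2, 0, 1, 1, 2, 1, 2, 2, 2]


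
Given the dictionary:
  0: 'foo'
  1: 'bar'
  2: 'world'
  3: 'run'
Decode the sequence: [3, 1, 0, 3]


Look up each index in the dictionary:
  3 -> 'run'
  1 -> 'bar'
  0 -> 'foo'
  3 -> 'run'

Decoded: "run bar foo run"


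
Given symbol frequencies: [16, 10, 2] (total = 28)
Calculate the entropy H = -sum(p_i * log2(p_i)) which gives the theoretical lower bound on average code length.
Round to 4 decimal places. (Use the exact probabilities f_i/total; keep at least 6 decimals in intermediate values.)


Per-symbol terms -p_i * log2(p_i) with p_i = f_i/28:
  p = 16/28 = 0.571429: log2(p) = -0.807355, -p*log2(p) = 0.461346
  p = 10/28 = 0.357143: log2(p) = -1.485427, -p*log2(p) = 0.530510
  p = 2/28 = 0.071429: log2(p) = -3.807355, -p*log2(p) = 0.271954
H = 0.461346 + 0.530510 + 0.271954 = 1.263810

H = 1.2638 bits/symbol


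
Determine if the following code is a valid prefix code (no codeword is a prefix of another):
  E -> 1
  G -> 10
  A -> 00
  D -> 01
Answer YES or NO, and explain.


Checking each pair (does one codeword prefix another?):
  E='1' vs G='10': prefix -- VIOLATION

NO -- this is NOT a valid prefix code. E (1) is a prefix of G (10).


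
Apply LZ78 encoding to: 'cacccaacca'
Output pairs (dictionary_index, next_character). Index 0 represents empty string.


LZ78 encoding steps:
Dictionary: {0: ''}
Step 1: w='' (idx 0), next='c' -> output (0, 'c'), add 'c' as idx 1
Step 2: w='' (idx 0), next='a' -> output (0, 'a'), add 'a' as idx 2
Step 3: w='c' (idx 1), next='c' -> output (1, 'c'), add 'cc' as idx 3
Step 4: w='c' (idx 1), next='a' -> output (1, 'a'), add 'ca' as idx 4
Step 5: w='a' (idx 2), next='c' -> output (2, 'c'), add 'ac' as idx 5
Step 6: w='ca' (idx 4), end of input -> output (4, '')


Encoded: [(0, 'c'), (0, 'a'), (1, 'c'), (1, 'a'), (2, 'c'), (4, '')]


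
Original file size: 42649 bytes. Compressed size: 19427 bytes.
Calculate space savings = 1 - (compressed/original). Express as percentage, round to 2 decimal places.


ratio = compressed/original = 19427/42649 = 0.455509
savings = 1 - ratio = 1 - 0.455509 = 0.544491
as a percentage: 0.544491 * 100 = 54.45%

Space savings = 1 - 19427/42649 = 54.45%


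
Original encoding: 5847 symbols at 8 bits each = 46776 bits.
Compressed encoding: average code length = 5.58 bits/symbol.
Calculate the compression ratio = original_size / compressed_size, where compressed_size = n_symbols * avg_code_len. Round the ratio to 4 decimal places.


original_size = n_symbols * orig_bits = 5847 * 8 = 46776 bits
compressed_size = n_symbols * avg_code_len = 5847 * 5.58 = 32626.26 bits
ratio = original_size / compressed_size = 46776 / 32626.26 = 1.4337

Compression ratio = 1.4337


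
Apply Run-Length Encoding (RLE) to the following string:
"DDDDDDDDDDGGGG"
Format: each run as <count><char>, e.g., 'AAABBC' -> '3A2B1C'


Scanning runs left to right:
  i=0: run of 'D' x 10 -> '10D'
  i=10: run of 'G' x 4 -> '4G'

RLE = 10D4G


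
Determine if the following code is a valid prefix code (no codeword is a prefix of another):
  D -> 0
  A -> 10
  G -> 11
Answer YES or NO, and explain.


Checking each pair (does one codeword prefix another?):
  D='0' vs A='10': no prefix
  D='0' vs G='11': no prefix
  A='10' vs D='0': no prefix
  A='10' vs G='11': no prefix
  G='11' vs D='0': no prefix
  G='11' vs A='10': no prefix
No violation found over all pairs.

YES -- this is a valid prefix code. No codeword is a prefix of any other codeword.


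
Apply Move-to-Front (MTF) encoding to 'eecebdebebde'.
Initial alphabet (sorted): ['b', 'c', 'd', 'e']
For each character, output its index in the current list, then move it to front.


MTF encoding:
'e': index 3 in ['b', 'c', 'd', 'e'] -> ['e', 'b', 'c', 'd']
'e': index 0 in ['e', 'b', 'c', 'd'] -> ['e', 'b', 'c', 'd']
'c': index 2 in ['e', 'b', 'c', 'd'] -> ['c', 'e', 'b', 'd']
'e': index 1 in ['c', 'e', 'b', 'd'] -> ['e', 'c', 'b', 'd']
'b': index 2 in ['e', 'c', 'b', 'd'] -> ['b', 'e', 'c', 'd']
'd': index 3 in ['b', 'e', 'c', 'd'] -> ['d', 'b', 'e', 'c']
'e': index 2 in ['d', 'b', 'e', 'c'] -> ['e', 'd', 'b', 'c']
'b': index 2 in ['e', 'd', 'b', 'c'] -> ['b', 'e', 'd', 'c']
'e': index 1 in ['b', 'e', 'd', 'c'] -> ['e', 'b', 'd', 'c']
'b': index 1 in ['e', 'b', 'd', 'c'] -> ['b', 'e', 'd', 'c']
'd': index 2 in ['b', 'e', 'd', 'c'] -> ['d', 'b', 'e', 'c']
'e': index 2 in ['d', 'b', 'e', 'c'] -> ['e', 'd', 'b', 'c']


Output: [3, 0, 2, 1, 2, 3, 2, 2, 1, 1, 2, 2]


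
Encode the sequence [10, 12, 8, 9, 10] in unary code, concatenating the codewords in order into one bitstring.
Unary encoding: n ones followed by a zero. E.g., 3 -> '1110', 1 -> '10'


Encode each number as n ones followed by a terminating 0:
  10 -> 11111111110 (11 bits)
  12 -> 1111111111110 (13 bits)
  8 -> 111111110 (9 bits)
  9 -> 1111111110 (10 bits)
  10 -> 11111111110 (11 bits)
Total length = 11 + 13 + 9 + 10 + 11 = 54 bits.

Unary([10, 12, 8, 9, 10]) = 111111111101111111111110111111110111111111011111111110 (54 bits)


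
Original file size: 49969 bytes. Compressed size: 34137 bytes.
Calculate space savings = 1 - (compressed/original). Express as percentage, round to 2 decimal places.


ratio = compressed/original = 34137/49969 = 0.683164
savings = 1 - ratio = 1 - 0.683164 = 0.316836
as a percentage: 0.316836 * 100 = 31.68%

Space savings = 1 - 34137/49969 = 31.68%


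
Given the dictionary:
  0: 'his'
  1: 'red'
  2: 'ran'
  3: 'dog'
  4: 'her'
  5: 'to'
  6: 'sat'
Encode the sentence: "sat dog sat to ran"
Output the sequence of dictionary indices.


Look up each word in the dictionary:
  'sat' -> 6
  'dog' -> 3
  'sat' -> 6
  'to' -> 5
  'ran' -> 2

Encoded: [6, 3, 6, 5, 2]


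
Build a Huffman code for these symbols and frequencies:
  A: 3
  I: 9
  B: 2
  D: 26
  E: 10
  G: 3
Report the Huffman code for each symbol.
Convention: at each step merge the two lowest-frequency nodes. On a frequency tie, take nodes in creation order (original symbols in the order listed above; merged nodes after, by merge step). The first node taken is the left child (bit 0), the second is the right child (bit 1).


Huffman tree construction:
Step 1: Merge B(2) + A(3) = 5
Step 2: Merge G(3) + (B+A)(5) = 8
Step 3: Merge (G+(B+A))(8) + I(9) = 17
Step 4: Merge E(10) + ((G+(B+A))+I)(17) = 27
Step 5: Merge D(26) + (E+((G+(B+A))+I))(27) = 53
Read each symbol's code off the tree from the root (left child = 0, right child = 1).

Codes:
  A: 11011 (length 5)
  I: 111 (length 3)
  B: 11010 (length 5)
  D: 0 (length 1)
  E: 10 (length 2)
  G: 1100 (length 4)
Average code length: 110/53 = 2.0755 bits/symbol


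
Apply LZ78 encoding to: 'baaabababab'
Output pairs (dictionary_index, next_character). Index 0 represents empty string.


LZ78 encoding steps:
Dictionary: {0: ''}
Step 1: w='' (idx 0), next='b' -> output (0, 'b'), add 'b' as idx 1
Step 2: w='' (idx 0), next='a' -> output (0, 'a'), add 'a' as idx 2
Step 3: w='a' (idx 2), next='a' -> output (2, 'a'), add 'aa' as idx 3
Step 4: w='b' (idx 1), next='a' -> output (1, 'a'), add 'ba' as idx 4
Step 5: w='ba' (idx 4), next='b' -> output (4, 'b'), add 'bab' as idx 5
Step 6: w='a' (idx 2), next='b' -> output (2, 'b'), add 'ab' as idx 6


Encoded: [(0, 'b'), (0, 'a'), (2, 'a'), (1, 'a'), (4, 'b'), (2, 'b')]


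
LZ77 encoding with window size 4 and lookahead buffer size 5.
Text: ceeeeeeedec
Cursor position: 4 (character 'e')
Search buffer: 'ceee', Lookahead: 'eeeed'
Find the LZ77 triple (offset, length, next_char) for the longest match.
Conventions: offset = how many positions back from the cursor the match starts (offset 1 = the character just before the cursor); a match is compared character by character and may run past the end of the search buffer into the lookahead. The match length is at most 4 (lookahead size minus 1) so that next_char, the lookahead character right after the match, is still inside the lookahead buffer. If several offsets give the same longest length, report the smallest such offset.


Try each offset into the search buffer:
  offset=1 (pos 3, char 'e'): match length 4
  offset=2 (pos 2, char 'e'): match length 4
  offset=3 (pos 1, char 'e'): match length 4
  offset=4 (pos 0, char 'c'): match length 0
Longest match has length 4, found at offsets 1, 2, 3; take the smallest, offset 1.
next_char = character at position 4 + 4 = 8 -> 'd'

Best match: offset=1, length=4 (matching 'eeee' starting at position 3)
LZ77 triple: (1, 4, 'd')


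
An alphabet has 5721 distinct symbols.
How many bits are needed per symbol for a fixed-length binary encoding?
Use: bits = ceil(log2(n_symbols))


log2(5721) = 12.4821
Bracket: 2^12 = 4096 < 5721 <= 2^13 = 8192
So ceil(log2(5721)) = 13

bits = ceil(log2(5721)) = ceil(12.4821) = 13 bits


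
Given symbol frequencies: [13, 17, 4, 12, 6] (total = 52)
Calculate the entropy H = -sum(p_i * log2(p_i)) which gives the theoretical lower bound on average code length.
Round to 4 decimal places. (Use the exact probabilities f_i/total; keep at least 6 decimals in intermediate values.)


Per-symbol terms -p_i * log2(p_i) with p_i = f_i/52:
  p = 13/52 = 0.250000: log2(p) = -2.000000, -p*log2(p) = 0.500000
  p = 17/52 = 0.326923: log2(p) = -1.612977, -p*log2(p) = 0.527319
  p = 4/52 = 0.076923: log2(p) = -3.700440, -p*log2(p) = 0.284649
  p = 12/52 = 0.230769: log2(p) = -2.115477, -p*log2(p) = 0.488187
  p = 6/52 = 0.115385: log2(p) = -3.115477, -p*log2(p) = 0.359478
H = 0.500000 + 0.527319 + 0.284649 + 0.488187 + 0.359478 = 2.159633

H = 2.1596 bits/symbol


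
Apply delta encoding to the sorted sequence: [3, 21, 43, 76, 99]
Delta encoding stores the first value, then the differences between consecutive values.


First value: 3
Deltas:
  21 - 3 = 18
  43 - 21 = 22
  76 - 43 = 33
  99 - 76 = 23


Delta encoded: [3, 18, 22, 33, 23]


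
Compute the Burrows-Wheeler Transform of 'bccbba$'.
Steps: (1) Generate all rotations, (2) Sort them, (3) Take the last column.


Rotations (sorted):
  0: $bccbba -> last char: a
  1: a$bccbb -> last char: b
  2: ba$bccb -> last char: b
  3: bba$bcc -> last char: c
  4: bccbba$ -> last char: $
  5: cbba$bc -> last char: c
  6: ccbba$b -> last char: b


BWT = abbc$cb


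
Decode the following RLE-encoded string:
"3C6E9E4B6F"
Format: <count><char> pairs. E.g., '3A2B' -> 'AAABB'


Expanding each <count><char> pair:
  3C -> 'CCC'
  6E -> 'EEEEEE'
  9E -> 'EEEEEEEEE'
  4B -> 'BBBB'
  6F -> 'FFFFFF'

Decoded = CCCEEEEEEEEEEEEEEEBBBBFFFFFF


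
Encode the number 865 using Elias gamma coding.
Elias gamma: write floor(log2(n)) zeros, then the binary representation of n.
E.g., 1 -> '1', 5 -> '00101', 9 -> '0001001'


num_bits = floor(log2(865)) + 1 = 10
leading_zeros = num_bits - 1 = 9
binary(865) = 1101100001

Elias gamma(865) = '000000000' + '1101100001' = 0000000001101100001 (19 bits)


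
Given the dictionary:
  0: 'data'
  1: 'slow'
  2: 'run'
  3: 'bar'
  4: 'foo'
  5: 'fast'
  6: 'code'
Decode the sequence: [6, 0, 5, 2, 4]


Look up each index in the dictionary:
  6 -> 'code'
  0 -> 'data'
  5 -> 'fast'
  2 -> 'run'
  4 -> 'foo'

Decoded: "code data fast run foo"


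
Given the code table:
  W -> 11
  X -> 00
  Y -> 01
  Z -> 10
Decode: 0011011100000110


Decoding:
00 -> X
11 -> W
01 -> Y
11 -> W
00 -> X
00 -> X
01 -> Y
10 -> Z


Result: XWYWXXYZ


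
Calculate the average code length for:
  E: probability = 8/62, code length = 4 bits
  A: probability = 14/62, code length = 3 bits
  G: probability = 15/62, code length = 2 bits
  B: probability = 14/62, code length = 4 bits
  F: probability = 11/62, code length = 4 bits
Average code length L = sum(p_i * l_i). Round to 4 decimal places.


Weighted contributions p_i * l_i:
  E: (8/62) * 4 = 32/62
  A: (14/62) * 3 = 42/62
  G: (15/62) * 2 = 30/62
  B: (14/62) * 4 = 56/62
  F: (11/62) * 4 = 44/62
Sum = (32 + 42 + 30 + 56 + 44)/62 = 204/62

L = 204/62 = 3.2903 bits/symbol


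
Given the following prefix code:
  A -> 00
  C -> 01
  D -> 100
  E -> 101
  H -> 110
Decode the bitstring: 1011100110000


Decoding step by step:
Bits 101 -> E
Bits 110 -> H
Bits 01 -> C
Bits 100 -> D
Bits 00 -> A


Decoded message: EHCDA


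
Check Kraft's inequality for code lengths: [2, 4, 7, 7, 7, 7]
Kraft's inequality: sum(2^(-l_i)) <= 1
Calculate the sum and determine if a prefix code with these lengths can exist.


Sum = 2^(-2) + 2^(-4) + 2^(-7) + 2^(-7) + 2^(-7) + 2^(-7)
    = 0.25 + 0.0625 + 0.0078125 + 0.0078125 + 0.0078125 + 0.0078125
    = 44/128 = 0.34375
Since 0.34375 <= 1, Kraft's inequality IS satisfied.
A prefix code with these lengths CAN exist.

Kraft sum = 0.34375. Satisfied.


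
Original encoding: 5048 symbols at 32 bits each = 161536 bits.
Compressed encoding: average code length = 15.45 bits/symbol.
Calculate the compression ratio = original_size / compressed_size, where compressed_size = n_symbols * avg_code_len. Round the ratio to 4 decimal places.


original_size = n_symbols * orig_bits = 5048 * 32 = 161536 bits
compressed_size = n_symbols * avg_code_len = 5048 * 15.45 = 77991.6 bits
ratio = original_size / compressed_size = 161536 / 77991.6 = 2.0712

Compression ratio = 2.0712


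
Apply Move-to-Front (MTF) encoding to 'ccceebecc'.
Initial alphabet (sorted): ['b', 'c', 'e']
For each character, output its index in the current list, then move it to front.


MTF encoding:
'c': index 1 in ['b', 'c', 'e'] -> ['c', 'b', 'e']
'c': index 0 in ['c', 'b', 'e'] -> ['c', 'b', 'e']
'c': index 0 in ['c', 'b', 'e'] -> ['c', 'b', 'e']
'e': index 2 in ['c', 'b', 'e'] -> ['e', 'c', 'b']
'e': index 0 in ['e', 'c', 'b'] -> ['e', 'c', 'b']
'b': index 2 in ['e', 'c', 'b'] -> ['b', 'e', 'c']
'e': index 1 in ['b', 'e', 'c'] -> ['e', 'b', 'c']
'c': index 2 in ['e', 'b', 'c'] -> ['c', 'e', 'b']
'c': index 0 in ['c', 'e', 'b'] -> ['c', 'e', 'b']


Output: [1, 0, 0, 2, 0, 2, 1, 2, 0]


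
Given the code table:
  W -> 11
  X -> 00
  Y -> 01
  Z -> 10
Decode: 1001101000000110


Decoding:
10 -> Z
01 -> Y
10 -> Z
10 -> Z
00 -> X
00 -> X
01 -> Y
10 -> Z


Result: ZYZZXXYZ


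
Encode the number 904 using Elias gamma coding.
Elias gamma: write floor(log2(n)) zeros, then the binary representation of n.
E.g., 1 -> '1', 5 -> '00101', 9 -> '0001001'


num_bits = floor(log2(904)) + 1 = 10
leading_zeros = num_bits - 1 = 9
binary(904) = 1110001000

Elias gamma(904) = '000000000' + '1110001000' = 0000000001110001000 (19 bits)


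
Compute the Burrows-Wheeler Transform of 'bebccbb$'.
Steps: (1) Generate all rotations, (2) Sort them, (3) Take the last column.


Rotations (sorted):
  0: $bebccbb -> last char: b
  1: b$bebccb -> last char: b
  2: bb$bebcc -> last char: c
  3: bccbb$be -> last char: e
  4: bebccbb$ -> last char: $
  5: cbb$bebc -> last char: c
  6: ccbb$beb -> last char: b
  7: ebccbb$b -> last char: b


BWT = bbce$cbb


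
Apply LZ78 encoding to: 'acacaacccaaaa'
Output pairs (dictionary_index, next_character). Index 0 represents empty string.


LZ78 encoding steps:
Dictionary: {0: ''}
Step 1: w='' (idx 0), next='a' -> output (0, 'a'), add 'a' as idx 1
Step 2: w='' (idx 0), next='c' -> output (0, 'c'), add 'c' as idx 2
Step 3: w='a' (idx 1), next='c' -> output (1, 'c'), add 'ac' as idx 3
Step 4: w='a' (idx 1), next='a' -> output (1, 'a'), add 'aa' as idx 4
Step 5: w='c' (idx 2), next='c' -> output (2, 'c'), add 'cc' as idx 5
Step 6: w='c' (idx 2), next='a' -> output (2, 'a'), add 'ca' as idx 6
Step 7: w='aa' (idx 4), next='a' -> output (4, 'a'), add 'aaa' as idx 7


Encoded: [(0, 'a'), (0, 'c'), (1, 'c'), (1, 'a'), (2, 'c'), (2, 'a'), (4, 'a')]


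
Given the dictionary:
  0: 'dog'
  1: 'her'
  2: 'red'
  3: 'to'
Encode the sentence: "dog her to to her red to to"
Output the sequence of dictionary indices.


Look up each word in the dictionary:
  'dog' -> 0
  'her' -> 1
  'to' -> 3
  'to' -> 3
  'her' -> 1
  'red' -> 2
  'to' -> 3
  'to' -> 3

Encoded: [0, 1, 3, 3, 1, 2, 3, 3]


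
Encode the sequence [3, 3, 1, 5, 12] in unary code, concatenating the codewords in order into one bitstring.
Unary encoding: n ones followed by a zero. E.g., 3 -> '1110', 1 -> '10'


Encode each number as n ones followed by a terminating 0:
  3 -> 1110 (4 bits)
  3 -> 1110 (4 bits)
  1 -> 10 (2 bits)
  5 -> 111110 (6 bits)
  12 -> 1111111111110 (13 bits)
Total length = 4 + 4 + 2 + 6 + 13 = 29 bits.

Unary([3, 3, 1, 5, 12]) = 11101110101111101111111111110 (29 bits)


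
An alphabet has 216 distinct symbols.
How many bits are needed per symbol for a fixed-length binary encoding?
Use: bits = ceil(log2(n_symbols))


log2(216) = 7.7549
Bracket: 2^7 = 128 < 216 <= 2^8 = 256
So ceil(log2(216)) = 8

bits = ceil(log2(216)) = ceil(7.7549) = 8 bits


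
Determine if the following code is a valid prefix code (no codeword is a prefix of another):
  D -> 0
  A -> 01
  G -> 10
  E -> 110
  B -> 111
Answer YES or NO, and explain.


Checking each pair (does one codeword prefix another?):
  D='0' vs A='01': prefix -- VIOLATION

NO -- this is NOT a valid prefix code. D (0) is a prefix of A (01).


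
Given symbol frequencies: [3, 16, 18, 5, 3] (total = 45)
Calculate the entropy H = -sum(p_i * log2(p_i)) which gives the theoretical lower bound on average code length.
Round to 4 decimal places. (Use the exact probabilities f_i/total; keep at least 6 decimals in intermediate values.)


Per-symbol terms -p_i * log2(p_i) with p_i = f_i/45:
  p = 3/45 = 0.066667: log2(p) = -3.906891, -p*log2(p) = 0.260459
  p = 16/45 = 0.355556: log2(p) = -1.491853, -p*log2(p) = 0.530437
  p = 18/45 = 0.400000: log2(p) = -1.321928, -p*log2(p) = 0.528771
  p = 5/45 = 0.111111: log2(p) = -3.169925, -p*log2(p) = 0.352214
  p = 3/45 = 0.066667: log2(p) = -3.906891, -p*log2(p) = 0.260459
H = 0.260459 + 0.530437 + 0.528771 + 0.352214 + 0.260459 = 1.932340

H = 1.9323 bits/symbol


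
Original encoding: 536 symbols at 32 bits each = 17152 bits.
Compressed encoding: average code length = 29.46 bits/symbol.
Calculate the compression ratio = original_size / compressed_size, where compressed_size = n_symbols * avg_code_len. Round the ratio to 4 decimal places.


original_size = n_symbols * orig_bits = 536 * 32 = 17152 bits
compressed_size = n_symbols * avg_code_len = 536 * 29.46 = 15790.56 bits
ratio = original_size / compressed_size = 17152 / 15790.56 = 1.0862

Compression ratio = 1.0862


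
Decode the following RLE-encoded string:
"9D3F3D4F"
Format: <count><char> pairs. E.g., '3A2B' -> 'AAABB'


Expanding each <count><char> pair:
  9D -> 'DDDDDDDDD'
  3F -> 'FFF'
  3D -> 'DDD'
  4F -> 'FFFF'

Decoded = DDDDDDDDDFFFDDDFFFF


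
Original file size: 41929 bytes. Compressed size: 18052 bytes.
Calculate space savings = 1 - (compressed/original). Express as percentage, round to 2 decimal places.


ratio = compressed/original = 18052/41929 = 0.430537
savings = 1 - ratio = 1 - 0.430537 = 0.569463
as a percentage: 0.569463 * 100 = 56.95%

Space savings = 1 - 18052/41929 = 56.95%


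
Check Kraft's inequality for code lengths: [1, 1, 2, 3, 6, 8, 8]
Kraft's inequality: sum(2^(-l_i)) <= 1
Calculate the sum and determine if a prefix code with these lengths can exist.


Sum = 2^(-1) + 2^(-1) + 2^(-2) + 2^(-3) + 2^(-6) + 2^(-8) + 2^(-8)
    = 0.5 + 0.5 + 0.25 + 0.125 + 0.015625 + 0.00390625 + 0.00390625
    = 358/256 = 1.3984375
Since 1.3984375 > 1, Kraft's inequality is NOT satisfied.
A prefix code with these lengths CANNOT exist.

Kraft sum = 1.3984375. Not satisfied.


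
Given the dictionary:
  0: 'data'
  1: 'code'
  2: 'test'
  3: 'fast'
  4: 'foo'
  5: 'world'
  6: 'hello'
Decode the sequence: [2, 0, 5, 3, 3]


Look up each index in the dictionary:
  2 -> 'test'
  0 -> 'data'
  5 -> 'world'
  3 -> 'fast'
  3 -> 'fast'

Decoded: "test data world fast fast"


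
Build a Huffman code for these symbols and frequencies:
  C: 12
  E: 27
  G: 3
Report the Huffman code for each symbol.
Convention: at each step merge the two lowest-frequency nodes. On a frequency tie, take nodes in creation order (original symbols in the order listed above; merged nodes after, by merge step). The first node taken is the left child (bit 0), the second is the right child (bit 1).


Huffman tree construction:
Step 1: Merge G(3) + C(12) = 15
Step 2: Merge (G+C)(15) + E(27) = 42
Read each symbol's code off the tree from the root (left child = 0, right child = 1).

Codes:
  C: 01 (length 2)
  E: 1 (length 1)
  G: 00 (length 2)
Average code length: 57/42 = 1.3571 bits/symbol


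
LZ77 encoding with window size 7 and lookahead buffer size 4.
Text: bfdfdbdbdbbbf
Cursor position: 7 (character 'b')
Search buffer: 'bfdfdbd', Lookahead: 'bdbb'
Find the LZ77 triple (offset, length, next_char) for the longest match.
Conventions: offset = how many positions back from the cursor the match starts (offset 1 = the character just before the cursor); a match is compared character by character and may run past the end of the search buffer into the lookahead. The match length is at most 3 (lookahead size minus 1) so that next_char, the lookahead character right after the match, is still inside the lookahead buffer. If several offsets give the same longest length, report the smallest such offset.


Try each offset into the search buffer:
  offset=1 (pos 6, char 'd'): match length 0
  offset=2 (pos 5, char 'b'): match length 3
  offset=3 (pos 4, char 'd'): match length 0
  offset=4 (pos 3, char 'f'): match length 0
  offset=5 (pos 2, char 'd'): match length 0
  offset=6 (pos 1, char 'f'): match length 0
  offset=7 (pos 0, char 'b'): match length 1
Longest match has length 3 at offset 2.
next_char = character at position 7 + 3 = 10 -> 'b'

Best match: offset=2, length=3 (matching 'bdb' starting at position 5)
LZ77 triple: (2, 3, 'b')


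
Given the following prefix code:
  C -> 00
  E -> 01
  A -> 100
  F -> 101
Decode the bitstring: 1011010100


Decoding step by step:
Bits 101 -> F
Bits 101 -> F
Bits 01 -> E
Bits 00 -> C


Decoded message: FFEC


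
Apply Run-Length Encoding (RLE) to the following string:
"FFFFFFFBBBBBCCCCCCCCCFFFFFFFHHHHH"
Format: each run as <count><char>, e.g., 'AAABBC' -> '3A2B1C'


Scanning runs left to right:
  i=0: run of 'F' x 7 -> '7F'
  i=7: run of 'B' x 5 -> '5B'
  i=12: run of 'C' x 9 -> '9C'
  i=21: run of 'F' x 7 -> '7F'
  i=28: run of 'H' x 5 -> '5H'

RLE = 7F5B9C7F5H


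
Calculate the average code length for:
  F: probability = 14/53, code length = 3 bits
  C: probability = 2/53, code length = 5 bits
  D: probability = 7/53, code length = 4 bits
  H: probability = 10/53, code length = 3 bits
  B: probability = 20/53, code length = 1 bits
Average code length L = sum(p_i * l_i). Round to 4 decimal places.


Weighted contributions p_i * l_i:
  F: (14/53) * 3 = 42/53
  C: (2/53) * 5 = 10/53
  D: (7/53) * 4 = 28/53
  H: (10/53) * 3 = 30/53
  B: (20/53) * 1 = 20/53
Sum = (42 + 10 + 28 + 30 + 20)/53 = 130/53

L = 130/53 = 2.4528 bits/symbol


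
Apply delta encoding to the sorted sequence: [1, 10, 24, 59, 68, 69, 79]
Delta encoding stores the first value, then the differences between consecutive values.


First value: 1
Deltas:
  10 - 1 = 9
  24 - 10 = 14
  59 - 24 = 35
  68 - 59 = 9
  69 - 68 = 1
  79 - 69 = 10


Delta encoded: [1, 9, 14, 35, 9, 1, 10]


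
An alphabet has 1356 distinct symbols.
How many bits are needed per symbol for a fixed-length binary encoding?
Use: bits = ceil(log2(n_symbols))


log2(1356) = 10.4051
Bracket: 2^10 = 1024 < 1356 <= 2^11 = 2048
So ceil(log2(1356)) = 11

bits = ceil(log2(1356)) = ceil(10.4051) = 11 bits


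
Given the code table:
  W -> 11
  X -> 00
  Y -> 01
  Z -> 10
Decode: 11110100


Decoding:
11 -> W
11 -> W
01 -> Y
00 -> X


Result: WWYX


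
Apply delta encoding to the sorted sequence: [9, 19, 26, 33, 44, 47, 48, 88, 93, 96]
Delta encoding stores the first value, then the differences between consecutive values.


First value: 9
Deltas:
  19 - 9 = 10
  26 - 19 = 7
  33 - 26 = 7
  44 - 33 = 11
  47 - 44 = 3
  48 - 47 = 1
  88 - 48 = 40
  93 - 88 = 5
  96 - 93 = 3


Delta encoded: [9, 10, 7, 7, 11, 3, 1, 40, 5, 3]


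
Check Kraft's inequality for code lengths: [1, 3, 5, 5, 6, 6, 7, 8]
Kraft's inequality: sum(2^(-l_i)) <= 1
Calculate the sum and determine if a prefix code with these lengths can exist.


Sum = 2^(-1) + 2^(-3) + 2^(-5) + 2^(-5) + 2^(-6) + 2^(-6) + 2^(-7) + 2^(-8)
    = 0.5 + 0.125 + 0.03125 + 0.03125 + 0.015625 + 0.015625 + 0.0078125 + 0.00390625
    = 187/256 = 0.73046875
Since 0.73046875 <= 1, Kraft's inequality IS satisfied.
A prefix code with these lengths CAN exist.

Kraft sum = 0.73046875. Satisfied.


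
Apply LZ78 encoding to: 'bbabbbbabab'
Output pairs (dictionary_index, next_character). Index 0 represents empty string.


LZ78 encoding steps:
Dictionary: {0: ''}
Step 1: w='' (idx 0), next='b' -> output (0, 'b'), add 'b' as idx 1
Step 2: w='b' (idx 1), next='a' -> output (1, 'a'), add 'ba' as idx 2
Step 3: w='b' (idx 1), next='b' -> output (1, 'b'), add 'bb' as idx 3
Step 4: w='bb' (idx 3), next='a' -> output (3, 'a'), add 'bba' as idx 4
Step 5: w='ba' (idx 2), next='b' -> output (2, 'b'), add 'bab' as idx 5


Encoded: [(0, 'b'), (1, 'a'), (1, 'b'), (3, 'a'), (2, 'b')]


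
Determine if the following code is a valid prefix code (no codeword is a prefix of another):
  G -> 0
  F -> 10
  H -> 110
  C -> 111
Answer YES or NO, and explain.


Checking each pair (does one codeword prefix another?):
  G='0' vs F='10': no prefix
  G='0' vs H='110': no prefix
  G='0' vs C='111': no prefix
  F='10' vs G='0': no prefix
  F='10' vs H='110': no prefix
  F='10' vs C='111': no prefix
  H='110' vs G='0': no prefix
  H='110' vs F='10': no prefix
  H='110' vs C='111': no prefix
  C='111' vs G='0': no prefix
  C='111' vs F='10': no prefix
  C='111' vs H='110': no prefix
No violation found over all pairs.

YES -- this is a valid prefix code. No codeword is a prefix of any other codeword.


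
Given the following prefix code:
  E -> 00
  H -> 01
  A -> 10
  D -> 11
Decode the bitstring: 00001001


Decoding step by step:
Bits 00 -> E
Bits 00 -> E
Bits 10 -> A
Bits 01 -> H


Decoded message: EEAH


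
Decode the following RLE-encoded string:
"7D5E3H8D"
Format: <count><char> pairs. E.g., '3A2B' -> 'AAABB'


Expanding each <count><char> pair:
  7D -> 'DDDDDDD'
  5E -> 'EEEEE'
  3H -> 'HHH'
  8D -> 'DDDDDDDD'

Decoded = DDDDDDDEEEEEHHHDDDDDDDD


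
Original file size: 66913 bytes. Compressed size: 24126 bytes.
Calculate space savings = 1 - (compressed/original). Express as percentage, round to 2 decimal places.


ratio = compressed/original = 24126/66913 = 0.360558
savings = 1 - ratio = 1 - 0.360558 = 0.639442
as a percentage: 0.639442 * 100 = 63.94%

Space savings = 1 - 24126/66913 = 63.94%


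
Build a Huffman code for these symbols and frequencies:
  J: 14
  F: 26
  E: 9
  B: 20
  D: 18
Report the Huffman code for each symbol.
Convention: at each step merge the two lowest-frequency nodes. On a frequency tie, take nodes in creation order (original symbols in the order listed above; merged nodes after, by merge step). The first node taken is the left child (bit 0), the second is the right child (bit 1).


Huffman tree construction:
Step 1: Merge E(9) + J(14) = 23
Step 2: Merge D(18) + B(20) = 38
Step 3: Merge (E+J)(23) + F(26) = 49
Step 4: Merge (D+B)(38) + ((E+J)+F)(49) = 87
Read each symbol's code off the tree from the root (left child = 0, right child = 1).

Codes:
  J: 101 (length 3)
  F: 11 (length 2)
  E: 100 (length 3)
  B: 01 (length 2)
  D: 00 (length 2)
Average code length: 197/87 = 2.2644 bits/symbol


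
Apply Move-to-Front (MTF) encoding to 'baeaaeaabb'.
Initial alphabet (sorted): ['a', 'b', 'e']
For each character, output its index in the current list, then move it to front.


MTF encoding:
'b': index 1 in ['a', 'b', 'e'] -> ['b', 'a', 'e']
'a': index 1 in ['b', 'a', 'e'] -> ['a', 'b', 'e']
'e': index 2 in ['a', 'b', 'e'] -> ['e', 'a', 'b']
'a': index 1 in ['e', 'a', 'b'] -> ['a', 'e', 'b']
'a': index 0 in ['a', 'e', 'b'] -> ['a', 'e', 'b']
'e': index 1 in ['a', 'e', 'b'] -> ['e', 'a', 'b']
'a': index 1 in ['e', 'a', 'b'] -> ['a', 'e', 'b']
'a': index 0 in ['a', 'e', 'b'] -> ['a', 'e', 'b']
'b': index 2 in ['a', 'e', 'b'] -> ['b', 'a', 'e']
'b': index 0 in ['b', 'a', 'e'] -> ['b', 'a', 'e']


Output: [1, 1, 2, 1, 0, 1, 1, 0, 2, 0]


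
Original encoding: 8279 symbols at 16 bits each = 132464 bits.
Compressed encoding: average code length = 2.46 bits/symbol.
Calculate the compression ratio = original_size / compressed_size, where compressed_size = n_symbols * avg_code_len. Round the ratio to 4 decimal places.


original_size = n_symbols * orig_bits = 8279 * 16 = 132464 bits
compressed_size = n_symbols * avg_code_len = 8279 * 2.46 = 20366.34 bits
ratio = original_size / compressed_size = 132464 / 20366.34 = 6.5041

Compression ratio = 6.5041


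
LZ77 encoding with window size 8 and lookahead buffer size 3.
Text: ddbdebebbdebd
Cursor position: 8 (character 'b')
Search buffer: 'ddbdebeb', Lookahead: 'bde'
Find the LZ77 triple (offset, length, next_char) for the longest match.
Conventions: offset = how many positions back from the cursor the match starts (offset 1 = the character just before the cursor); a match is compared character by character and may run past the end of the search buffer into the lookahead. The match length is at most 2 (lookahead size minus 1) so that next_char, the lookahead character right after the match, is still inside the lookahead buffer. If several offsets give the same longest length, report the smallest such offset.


Try each offset into the search buffer:
  offset=1 (pos 7, char 'b'): match length 1
  offset=2 (pos 6, char 'e'): match length 0
  offset=3 (pos 5, char 'b'): match length 1
  offset=4 (pos 4, char 'e'): match length 0
  offset=5 (pos 3, char 'd'): match length 0
  offset=6 (pos 2, char 'b'): match length 2
  offset=7 (pos 1, char 'd'): match length 0
  offset=8 (pos 0, char 'd'): match length 0
Longest match has length 2 at offset 6.
next_char = character at position 8 + 2 = 10 -> 'e'

Best match: offset=6, length=2 (matching 'bd' starting at position 2)
LZ77 triple: (6, 2, 'e')


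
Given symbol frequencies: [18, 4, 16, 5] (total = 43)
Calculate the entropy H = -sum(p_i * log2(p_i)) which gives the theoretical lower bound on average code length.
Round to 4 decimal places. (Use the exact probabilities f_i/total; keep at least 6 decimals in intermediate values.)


Per-symbol terms -p_i * log2(p_i) with p_i = f_i/43:
  p = 18/43 = 0.418605: log2(p) = -1.256340, -p*log2(p) = 0.525910
  p = 4/43 = 0.093023: log2(p) = -3.426265, -p*log2(p) = 0.318722
  p = 16/43 = 0.372093: log2(p) = -1.426265, -p*log2(p) = 0.530703
  p = 5/43 = 0.116279: log2(p) = -3.104337, -p*log2(p) = 0.360969
H = 0.525910 + 0.318722 + 0.530703 + 0.360969 = 1.736304

H = 1.7363 bits/symbol


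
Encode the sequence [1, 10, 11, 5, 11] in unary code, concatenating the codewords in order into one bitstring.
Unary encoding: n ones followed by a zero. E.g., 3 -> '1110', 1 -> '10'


Encode each number as n ones followed by a terminating 0:
  1 -> 10 (2 bits)
  10 -> 11111111110 (11 bits)
  11 -> 111111111110 (12 bits)
  5 -> 111110 (6 bits)
  11 -> 111111111110 (12 bits)
Total length = 2 + 11 + 12 + 6 + 12 = 43 bits.

Unary([1, 10, 11, 5, 11]) = 1011111111110111111111110111110111111111110 (43 bits)


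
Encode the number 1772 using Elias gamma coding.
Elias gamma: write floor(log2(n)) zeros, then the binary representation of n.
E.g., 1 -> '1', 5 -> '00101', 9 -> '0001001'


num_bits = floor(log2(1772)) + 1 = 11
leading_zeros = num_bits - 1 = 10
binary(1772) = 11011101100

Elias gamma(1772) = '0000000000' + '11011101100' = 000000000011011101100 (21 bits)


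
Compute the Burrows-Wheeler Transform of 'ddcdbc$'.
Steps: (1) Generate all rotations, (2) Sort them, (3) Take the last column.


Rotations (sorted):
  0: $ddcdbc -> last char: c
  1: bc$ddcd -> last char: d
  2: c$ddcdb -> last char: b
  3: cdbc$dd -> last char: d
  4: dbc$ddc -> last char: c
  5: dcdbc$d -> last char: d
  6: ddcdbc$ -> last char: $


BWT = cdbdcd$


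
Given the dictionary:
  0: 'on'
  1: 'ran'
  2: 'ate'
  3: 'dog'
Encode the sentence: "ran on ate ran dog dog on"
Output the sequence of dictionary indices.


Look up each word in the dictionary:
  'ran' -> 1
  'on' -> 0
  'ate' -> 2
  'ran' -> 1
  'dog' -> 3
  'dog' -> 3
  'on' -> 0

Encoded: [1, 0, 2, 1, 3, 3, 0]


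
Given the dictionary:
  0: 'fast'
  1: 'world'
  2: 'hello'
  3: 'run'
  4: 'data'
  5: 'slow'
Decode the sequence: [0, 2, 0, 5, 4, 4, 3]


Look up each index in the dictionary:
  0 -> 'fast'
  2 -> 'hello'
  0 -> 'fast'
  5 -> 'slow'
  4 -> 'data'
  4 -> 'data'
  3 -> 'run'

Decoded: "fast hello fast slow data data run"


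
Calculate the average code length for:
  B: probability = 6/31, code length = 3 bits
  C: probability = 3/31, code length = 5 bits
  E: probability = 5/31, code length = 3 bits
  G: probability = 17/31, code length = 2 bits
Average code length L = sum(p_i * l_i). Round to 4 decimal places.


Weighted contributions p_i * l_i:
  B: (6/31) * 3 = 18/31
  C: (3/31) * 5 = 15/31
  E: (5/31) * 3 = 15/31
  G: (17/31) * 2 = 34/31
Sum = (18 + 15 + 15 + 34)/31 = 82/31

L = 82/31 = 2.6452 bits/symbol


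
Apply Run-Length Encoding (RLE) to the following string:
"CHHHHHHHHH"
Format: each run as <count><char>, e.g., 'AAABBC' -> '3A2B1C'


Scanning runs left to right:
  i=0: run of 'C' x 1 -> '1C'
  i=1: run of 'H' x 9 -> '9H'

RLE = 1C9H


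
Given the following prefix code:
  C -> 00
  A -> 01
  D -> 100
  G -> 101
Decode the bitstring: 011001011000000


Decoding step by step:
Bits 01 -> A
Bits 100 -> D
Bits 101 -> G
Bits 100 -> D
Bits 00 -> C
Bits 00 -> C


Decoded message: ADGDCC


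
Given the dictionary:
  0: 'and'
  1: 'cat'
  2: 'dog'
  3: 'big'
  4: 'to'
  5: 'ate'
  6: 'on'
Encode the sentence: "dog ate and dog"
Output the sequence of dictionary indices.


Look up each word in the dictionary:
  'dog' -> 2
  'ate' -> 5
  'and' -> 0
  'dog' -> 2

Encoded: [2, 5, 0, 2]


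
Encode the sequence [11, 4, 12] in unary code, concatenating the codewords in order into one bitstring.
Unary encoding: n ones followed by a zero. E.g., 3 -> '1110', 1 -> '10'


Encode each number as n ones followed by a terminating 0:
  11 -> 111111111110 (12 bits)
  4 -> 11110 (5 bits)
  12 -> 1111111111110 (13 bits)
Total length = 12 + 5 + 13 = 30 bits.

Unary([11, 4, 12]) = 111111111110111101111111111110 (30 bits)
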